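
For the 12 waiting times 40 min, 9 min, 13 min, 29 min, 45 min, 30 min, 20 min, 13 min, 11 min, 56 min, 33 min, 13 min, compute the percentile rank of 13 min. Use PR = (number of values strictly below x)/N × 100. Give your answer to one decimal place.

16.7

N = 12.
Strictly below 13: 2. Equal to 13: 3.
PR = 2/12 × 100 = 16.7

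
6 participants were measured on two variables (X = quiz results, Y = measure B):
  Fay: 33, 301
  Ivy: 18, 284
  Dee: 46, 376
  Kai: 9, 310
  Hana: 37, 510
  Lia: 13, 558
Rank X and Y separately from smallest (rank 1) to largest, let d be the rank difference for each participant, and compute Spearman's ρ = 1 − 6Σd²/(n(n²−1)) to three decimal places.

Ranks of variable 1: 4, 3, 6, 1, 5, 2
Ranks of variable 2: 2, 1, 4, 3, 5, 6
d = r₁ − r₂: 2, 2, 2, -2, 0, -4
d²: 4, 4, 4, 4, 0, 16; Σd² = 32
ρ = 1 − 6·32/(6·35) = 1 − 192/210 = 0.086

0.086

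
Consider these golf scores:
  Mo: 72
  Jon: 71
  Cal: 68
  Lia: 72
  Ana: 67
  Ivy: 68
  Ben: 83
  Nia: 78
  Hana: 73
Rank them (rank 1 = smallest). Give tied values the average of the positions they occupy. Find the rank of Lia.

5.5

Sorted (ascending): 67, 68, 68, 71, 72, 72, 73, 78, 83
The 2 values of 68 occupy positions 2–3 → average rank (2+3)/2 = 2.5.
The 2 values of 72 occupy positions 5–6 → average rank (5+6)/2 = 5.5.
Lia has value 72 → rank 5.5.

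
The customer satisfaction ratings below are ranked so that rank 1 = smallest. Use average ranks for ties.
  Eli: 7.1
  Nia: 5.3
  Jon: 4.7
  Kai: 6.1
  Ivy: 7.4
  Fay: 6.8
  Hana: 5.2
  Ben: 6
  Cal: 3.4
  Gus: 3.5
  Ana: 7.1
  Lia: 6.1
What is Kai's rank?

7.5

Sorted (ascending): 3.4, 3.5, 4.7, 5.2, 5.3, 6, 6.1, 6.1, 6.8, 7.1, 7.1, 7.4
The 2 values of 6.1 occupy positions 7–8 → average rank (7+8)/2 = 7.5.
The 2 values of 7.1 occupy positions 10–11 → average rank (10+11)/2 = 10.5.
Kai has value 6.1 → rank 7.5.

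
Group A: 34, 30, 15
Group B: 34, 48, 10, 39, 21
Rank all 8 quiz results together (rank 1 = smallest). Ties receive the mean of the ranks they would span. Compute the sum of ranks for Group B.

24.5

Sorted (ascending): 10, 15, 21, 30, 34, 34, 39, 48
The 2 values of 34 occupy positions 5–6 → average rank (5+6)/2 = 5.5.
Group B values → pooled ranks: 34→5.5, 48→8, 10→1, 39→7, 21→3
Rank sum = 5.5 + 8 + 1 + 7 + 3 = 24.5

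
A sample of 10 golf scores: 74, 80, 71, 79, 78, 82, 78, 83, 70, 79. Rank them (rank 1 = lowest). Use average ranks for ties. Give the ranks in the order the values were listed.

3, 8, 2, 6.5, 4.5, 9, 4.5, 10, 1, 6.5

Sorted (ascending): 70, 71, 74, 78, 78, 79, 79, 80, 82, 83
The 2 values of 78 occupy positions 4–5 → average rank (4+5)/2 = 4.5.
The 2 values of 79 occupy positions 6–7 → average rank (6+7)/2 = 6.5.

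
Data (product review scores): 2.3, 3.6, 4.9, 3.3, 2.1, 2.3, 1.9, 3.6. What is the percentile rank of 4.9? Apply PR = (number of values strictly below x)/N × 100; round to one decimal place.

87.5

N = 8.
Strictly below 4.9: 7. Equal to 4.9: 1.
PR = 7/8 × 100 = 87.5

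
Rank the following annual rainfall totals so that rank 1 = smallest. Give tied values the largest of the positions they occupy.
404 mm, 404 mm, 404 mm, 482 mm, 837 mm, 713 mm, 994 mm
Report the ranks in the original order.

Sorted (ascending): 404, 404, 404, 482, 713, 837, 994
The 3 values of 404 occupy positions 1–3 → each gets rank 3.

3, 3, 3, 4, 6, 5, 7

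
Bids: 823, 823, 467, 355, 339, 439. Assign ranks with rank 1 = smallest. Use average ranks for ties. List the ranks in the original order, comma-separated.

5.5, 5.5, 4, 2, 1, 3

Sorted (ascending): 339, 355, 439, 467, 823, 823
The 2 values of 823 occupy positions 5–6 → average rank (5+6)/2 = 5.5.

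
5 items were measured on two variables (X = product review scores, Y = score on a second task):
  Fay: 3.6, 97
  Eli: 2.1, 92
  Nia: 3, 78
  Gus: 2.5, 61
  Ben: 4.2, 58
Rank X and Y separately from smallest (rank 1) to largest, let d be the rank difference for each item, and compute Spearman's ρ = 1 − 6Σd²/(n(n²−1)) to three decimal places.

-0.300

Ranks of variable 1: 4, 1, 3, 2, 5
Ranks of variable 2: 5, 4, 3, 2, 1
d = r₁ − r₂: -1, -3, 0, 0, 4
d²: 1, 9, 0, 0, 16; Σd² = 26
ρ = 1 − 6·26/(5·24) = 1 − 156/120 = -0.300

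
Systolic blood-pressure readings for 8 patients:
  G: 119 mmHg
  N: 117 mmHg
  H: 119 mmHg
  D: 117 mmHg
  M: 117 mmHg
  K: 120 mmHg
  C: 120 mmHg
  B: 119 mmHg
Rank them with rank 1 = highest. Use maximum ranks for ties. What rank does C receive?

2

Sorted (descending): 120, 120, 119, 119, 119, 117, 117, 117
The 2 values of 120 occupy positions 1–2 → each gets rank 2.
The 3 values of 119 occupy positions 3–5 → each gets rank 5.
The 3 values of 117 occupy positions 6–8 → each gets rank 8.
C has value 120 mmHg → rank 2.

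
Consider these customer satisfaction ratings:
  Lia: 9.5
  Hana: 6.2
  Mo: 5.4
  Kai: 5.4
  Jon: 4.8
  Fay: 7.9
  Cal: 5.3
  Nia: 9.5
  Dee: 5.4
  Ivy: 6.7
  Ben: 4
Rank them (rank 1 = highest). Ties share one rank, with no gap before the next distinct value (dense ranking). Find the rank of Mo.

Sorted (descending): 9.5, 9.5, 7.9, 6.7, 6.2, 5.4, 5.4, 5.4, 5.3, 4.8, 4
The 2 values of 9.5 share dense rank 1.
The 3 values of 5.4 share dense rank 5.
Remaining distinct values take the next consecutive integers.
Mo has value 5.4 → rank 5.

5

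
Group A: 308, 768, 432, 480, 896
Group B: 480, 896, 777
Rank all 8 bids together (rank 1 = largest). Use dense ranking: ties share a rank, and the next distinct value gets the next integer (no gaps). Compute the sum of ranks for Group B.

Sorted (descending): 896, 896, 777, 768, 480, 480, 432, 308
The 2 values of 896 share dense rank 1.
The 2 values of 480 share dense rank 4.
Remaining distinct values take the next consecutive integers.
Group B values → pooled ranks: 480→4, 896→1, 777→2
Rank sum = 4 + 1 + 2 = 7

7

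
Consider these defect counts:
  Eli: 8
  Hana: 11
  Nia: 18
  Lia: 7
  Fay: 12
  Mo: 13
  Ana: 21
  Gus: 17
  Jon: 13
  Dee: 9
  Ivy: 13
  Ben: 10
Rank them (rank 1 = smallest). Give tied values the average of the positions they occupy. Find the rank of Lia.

1

Sorted (ascending): 7, 8, 9, 10, 11, 12, 13, 13, 13, 17, 18, 21
The 3 values of 13 occupy positions 7–9 → average rank 8.
Lia has value 7 → rank 1.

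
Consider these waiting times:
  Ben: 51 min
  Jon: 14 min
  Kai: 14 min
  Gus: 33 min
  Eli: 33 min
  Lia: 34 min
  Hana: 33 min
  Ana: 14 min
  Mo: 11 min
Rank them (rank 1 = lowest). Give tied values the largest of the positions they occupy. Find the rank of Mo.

1

Sorted (ascending): 11, 14, 14, 14, 33, 33, 33, 34, 51
The 3 values of 14 occupy positions 2–4 → each gets rank 4.
The 3 values of 33 occupy positions 5–7 → each gets rank 7.
Mo has value 11 min → rank 1.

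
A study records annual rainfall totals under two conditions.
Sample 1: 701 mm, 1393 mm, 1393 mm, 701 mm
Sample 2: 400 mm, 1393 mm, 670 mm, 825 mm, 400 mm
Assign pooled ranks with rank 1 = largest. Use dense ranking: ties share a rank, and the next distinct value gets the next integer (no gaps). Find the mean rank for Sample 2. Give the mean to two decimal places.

Sorted (descending): 1393, 1393, 1393, 825, 701, 701, 670, 400, 400
The 3 values of 1393 share dense rank 1.
The 2 values of 701 share dense rank 3.
The 2 values of 400 share dense rank 5.
Remaining distinct values take the next consecutive integers.
Sample 2 values → pooled ranks: 400→5, 1393→1, 670→4, 825→2, 400→5
Mean rank = (5 + 1 + 4 + 2 + 5) / 5 = 3.40

3.40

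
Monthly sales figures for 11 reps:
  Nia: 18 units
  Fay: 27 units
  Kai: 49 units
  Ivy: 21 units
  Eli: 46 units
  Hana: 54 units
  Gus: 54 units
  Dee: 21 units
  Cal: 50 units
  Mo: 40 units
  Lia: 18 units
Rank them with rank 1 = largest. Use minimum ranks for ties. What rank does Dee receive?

Sorted (descending): 54, 54, 50, 49, 46, 40, 27, 21, 21, 18, 18
The 2 values of 54 occupy positions 1–2 → each gets rank 1.
The 2 values of 21 occupy positions 8–9 → each gets rank 8.
The 2 values of 18 occupy positions 10–11 → each gets rank 10.
Dee has value 21 units → rank 8.

8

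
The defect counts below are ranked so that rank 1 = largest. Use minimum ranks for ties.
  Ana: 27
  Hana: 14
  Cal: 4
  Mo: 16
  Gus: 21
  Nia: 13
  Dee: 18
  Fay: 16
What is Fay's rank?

4

Sorted (descending): 27, 21, 18, 16, 16, 14, 13, 4
The 2 values of 16 occupy positions 4–5 → each gets rank 4.
Fay has value 16 → rank 4.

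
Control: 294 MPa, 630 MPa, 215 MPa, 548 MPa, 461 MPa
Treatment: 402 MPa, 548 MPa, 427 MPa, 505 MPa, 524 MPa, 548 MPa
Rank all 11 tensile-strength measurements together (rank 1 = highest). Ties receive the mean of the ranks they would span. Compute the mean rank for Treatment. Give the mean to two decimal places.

Sorted (descending): 630, 548, 548, 548, 524, 505, 461, 427, 402, 294, 215
The 3 values of 548 occupy positions 2–4 → average rank 3.
Treatment values → pooled ranks: 402→9, 548→3, 427→8, 505→6, 524→5, 548→3
Mean rank = (9 + 3 + 8 + 6 + 5 + 3) / 6 = 5.67

5.67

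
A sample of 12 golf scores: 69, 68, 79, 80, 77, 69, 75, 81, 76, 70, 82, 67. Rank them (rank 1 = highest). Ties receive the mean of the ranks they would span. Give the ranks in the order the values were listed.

Sorted (descending): 82, 81, 80, 79, 77, 76, 75, 70, 69, 69, 68, 67
The 2 values of 69 occupy positions 9–10 → average rank (9+10)/2 = 9.5.

9.5, 11, 4, 3, 5, 9.5, 7, 2, 6, 8, 1, 12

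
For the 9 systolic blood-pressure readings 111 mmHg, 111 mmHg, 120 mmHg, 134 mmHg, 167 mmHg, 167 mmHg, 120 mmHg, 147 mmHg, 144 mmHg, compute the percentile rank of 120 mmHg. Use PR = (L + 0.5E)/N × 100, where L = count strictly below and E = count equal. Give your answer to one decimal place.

33.3

N = 9.
Strictly below 120: 2. Equal to 120: 2.
PR = (2 + 0.5·2)/9 × 100 = 33.3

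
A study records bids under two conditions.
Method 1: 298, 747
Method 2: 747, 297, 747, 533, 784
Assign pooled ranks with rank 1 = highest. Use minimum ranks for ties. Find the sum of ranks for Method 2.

Sorted (descending): 784, 747, 747, 747, 533, 298, 297
The 3 values of 747 occupy positions 2–4 → each gets rank 2.
Method 2 values → pooled ranks: 747→2, 297→7, 747→2, 533→5, 784→1
Rank sum = 2 + 7 + 2 + 5 + 1 = 17

17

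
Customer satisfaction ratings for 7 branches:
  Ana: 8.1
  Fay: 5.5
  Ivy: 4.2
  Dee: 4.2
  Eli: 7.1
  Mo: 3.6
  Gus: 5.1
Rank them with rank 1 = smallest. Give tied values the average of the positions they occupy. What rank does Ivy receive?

2.5

Sorted (ascending): 3.6, 4.2, 4.2, 5.1, 5.5, 7.1, 8.1
The 2 values of 4.2 occupy positions 2–3 → average rank (2+3)/2 = 2.5.
Ivy has value 4.2 → rank 2.5.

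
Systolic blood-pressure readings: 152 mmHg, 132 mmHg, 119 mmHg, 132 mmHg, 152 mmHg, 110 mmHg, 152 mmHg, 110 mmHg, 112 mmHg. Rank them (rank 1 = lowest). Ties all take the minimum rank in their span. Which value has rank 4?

119

Sorted (ascending): 110, 110, 112, 119, 132, 132, 152, 152, 152
The 2 values of 110 occupy positions 1–2 → each gets rank 1.
The 2 values of 132 occupy positions 5–6 → each gets rank 5.
The 3 values of 152 occupy positions 7–9 → each gets rank 7.
Rank 4 → value 119.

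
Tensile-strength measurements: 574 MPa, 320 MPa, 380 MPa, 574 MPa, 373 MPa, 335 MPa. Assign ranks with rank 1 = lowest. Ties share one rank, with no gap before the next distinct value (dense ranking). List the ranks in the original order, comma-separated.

5, 1, 4, 5, 3, 2

Sorted (ascending): 320, 335, 373, 380, 574, 574
The 2 values of 574 share dense rank 5.
Remaining distinct values take the next consecutive integers.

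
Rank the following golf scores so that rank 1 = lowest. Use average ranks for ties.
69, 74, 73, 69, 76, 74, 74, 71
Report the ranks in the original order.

1.5, 6, 4, 1.5, 8, 6, 6, 3

Sorted (ascending): 69, 69, 71, 73, 74, 74, 74, 76
The 2 values of 69 occupy positions 1–2 → average rank (1+2)/2 = 1.5.
The 3 values of 74 occupy positions 5–7 → average rank 6.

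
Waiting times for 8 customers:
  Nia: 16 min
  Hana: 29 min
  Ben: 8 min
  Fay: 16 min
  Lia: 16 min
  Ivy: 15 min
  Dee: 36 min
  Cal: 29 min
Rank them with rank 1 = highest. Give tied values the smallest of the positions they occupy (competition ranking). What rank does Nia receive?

4

Sorted (descending): 36, 29, 29, 16, 16, 16, 15, 8
The 2 values of 29 occupy positions 2–3 → each gets rank 2.
The 3 values of 16 occupy positions 4–6 → each gets rank 4.
Nia has value 16 min → rank 4.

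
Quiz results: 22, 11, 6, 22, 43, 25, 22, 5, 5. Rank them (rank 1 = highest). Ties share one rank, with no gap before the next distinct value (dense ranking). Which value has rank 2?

Sorted (descending): 43, 25, 22, 22, 22, 11, 6, 5, 5
The 3 values of 22 share dense rank 3.
The 2 values of 5 share dense rank 6.
Remaining distinct values take the next consecutive integers.
Rank 2 → value 25.

25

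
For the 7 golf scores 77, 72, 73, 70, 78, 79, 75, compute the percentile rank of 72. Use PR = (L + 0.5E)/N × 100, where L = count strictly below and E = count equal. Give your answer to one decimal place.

21.4

N = 7.
Strictly below 72: 1. Equal to 72: 1.
PR = (1 + 0.5·1)/7 × 100 = 21.4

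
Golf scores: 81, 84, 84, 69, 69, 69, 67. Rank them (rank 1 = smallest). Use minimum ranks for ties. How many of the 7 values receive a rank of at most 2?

4

Sorted (ascending): 67, 69, 69, 69, 81, 84, 84
The 3 values of 69 occupy positions 2–4 → each gets rank 2.
The 2 values of 84 occupy positions 6–7 → each gets rank 6.
Ranks ≤ 2: {1, 2, 2, 2} → 4 values.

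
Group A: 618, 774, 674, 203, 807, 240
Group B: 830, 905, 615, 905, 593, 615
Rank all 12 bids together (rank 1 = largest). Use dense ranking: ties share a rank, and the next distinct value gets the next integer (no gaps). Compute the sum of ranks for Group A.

37

Sorted (descending): 905, 905, 830, 807, 774, 674, 618, 615, 615, 593, 240, 203
The 2 values of 905 share dense rank 1.
The 2 values of 615 share dense rank 7.
Remaining distinct values take the next consecutive integers.
Group A values → pooled ranks: 618→6, 774→4, 674→5, 203→10, 807→3, 240→9
Rank sum = 6 + 4 + 5 + 10 + 3 + 9 = 37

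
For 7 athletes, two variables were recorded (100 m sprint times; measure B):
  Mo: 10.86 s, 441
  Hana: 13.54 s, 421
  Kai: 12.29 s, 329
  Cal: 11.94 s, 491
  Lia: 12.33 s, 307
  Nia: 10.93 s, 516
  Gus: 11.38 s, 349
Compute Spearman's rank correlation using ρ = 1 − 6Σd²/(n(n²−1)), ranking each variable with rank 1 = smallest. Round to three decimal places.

-0.571

Ranks of variable 1: 1, 7, 5, 4, 6, 2, 3
Ranks of variable 2: 5, 4, 2, 6, 1, 7, 3
d = r₁ − r₂: -4, 3, 3, -2, 5, -5, 0
d²: 16, 9, 9, 4, 25, 25, 0; Σd² = 88
ρ = 1 − 6·88/(7·48) = 1 − 528/336 = -0.571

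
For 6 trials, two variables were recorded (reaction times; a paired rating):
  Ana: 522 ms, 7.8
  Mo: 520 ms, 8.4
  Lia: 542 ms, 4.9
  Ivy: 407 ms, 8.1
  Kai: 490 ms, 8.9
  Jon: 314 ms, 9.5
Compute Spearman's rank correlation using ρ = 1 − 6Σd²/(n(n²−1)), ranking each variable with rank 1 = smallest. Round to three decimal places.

-0.829

Ranks of variable 1: 5, 4, 6, 2, 3, 1
Ranks of variable 2: 2, 4, 1, 3, 5, 6
d = r₁ − r₂: 3, 0, 5, -1, -2, -5
d²: 9, 0, 25, 1, 4, 25; Σd² = 64
ρ = 1 − 6·64/(6·35) = 1 − 384/210 = -0.829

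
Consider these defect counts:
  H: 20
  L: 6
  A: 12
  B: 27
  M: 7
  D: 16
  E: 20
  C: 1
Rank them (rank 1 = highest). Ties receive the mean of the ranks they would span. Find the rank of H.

Sorted (descending): 27, 20, 20, 16, 12, 7, 6, 1
The 2 values of 20 occupy positions 2–3 → average rank (2+3)/2 = 2.5.
H has value 20 → rank 2.5.

2.5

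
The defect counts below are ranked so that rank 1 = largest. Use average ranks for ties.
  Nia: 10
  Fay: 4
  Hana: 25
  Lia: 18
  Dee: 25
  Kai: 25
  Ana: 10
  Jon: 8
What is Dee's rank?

Sorted (descending): 25, 25, 25, 18, 10, 10, 8, 4
The 3 values of 25 occupy positions 1–3 → average rank 2.
The 2 values of 10 occupy positions 5–6 → average rank (5+6)/2 = 5.5.
Dee has value 25 → rank 2.

2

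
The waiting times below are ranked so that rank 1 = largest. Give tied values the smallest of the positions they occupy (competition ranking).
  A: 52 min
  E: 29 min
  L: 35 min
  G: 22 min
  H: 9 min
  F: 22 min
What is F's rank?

4

Sorted (descending): 52, 35, 29, 22, 22, 9
The 2 values of 22 occupy positions 4–5 → each gets rank 4.
F has value 22 min → rank 4.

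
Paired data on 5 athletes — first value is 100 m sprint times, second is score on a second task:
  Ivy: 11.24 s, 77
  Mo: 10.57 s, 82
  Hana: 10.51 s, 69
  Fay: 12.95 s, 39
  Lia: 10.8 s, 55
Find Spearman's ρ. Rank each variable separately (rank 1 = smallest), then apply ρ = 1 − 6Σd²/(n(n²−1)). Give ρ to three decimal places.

Ranks of variable 1: 4, 2, 1, 5, 3
Ranks of variable 2: 4, 5, 3, 1, 2
d = r₁ − r₂: 0, -3, -2, 4, 1
d²: 0, 9, 4, 16, 1; Σd² = 30
ρ = 1 − 6·30/(5·24) = 1 − 180/120 = -0.500

-0.500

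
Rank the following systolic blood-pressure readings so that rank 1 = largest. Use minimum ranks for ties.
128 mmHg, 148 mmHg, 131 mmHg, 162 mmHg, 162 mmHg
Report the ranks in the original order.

Sorted (descending): 162, 162, 148, 131, 128
The 2 values of 162 occupy positions 1–2 → each gets rank 1.

5, 3, 4, 1, 1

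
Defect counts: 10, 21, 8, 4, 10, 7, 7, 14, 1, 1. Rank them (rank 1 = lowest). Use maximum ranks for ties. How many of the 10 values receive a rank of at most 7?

6

Sorted (ascending): 1, 1, 4, 7, 7, 8, 10, 10, 14, 21
The 2 values of 1 occupy positions 1–2 → each gets rank 2.
The 2 values of 7 occupy positions 4–5 → each gets rank 5.
The 2 values of 10 occupy positions 7–8 → each gets rank 8.
Ranks ≤ 7: {2, 2, 3, 5, 5, 6} → 6 values.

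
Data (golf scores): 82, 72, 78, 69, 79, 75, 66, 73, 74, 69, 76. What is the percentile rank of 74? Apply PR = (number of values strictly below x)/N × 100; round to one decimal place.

N = 11.
Strictly below 74: 5. Equal to 74: 1.
PR = 5/11 × 100 = 45.5

45.5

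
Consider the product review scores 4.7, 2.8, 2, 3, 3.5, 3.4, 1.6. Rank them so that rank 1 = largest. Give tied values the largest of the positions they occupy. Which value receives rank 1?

4.7

Sorted (descending): 4.7, 3.5, 3.4, 3, 2.8, 2, 1.6
No ties — each value takes its position as its rank.
Rank 1 → value 4.7.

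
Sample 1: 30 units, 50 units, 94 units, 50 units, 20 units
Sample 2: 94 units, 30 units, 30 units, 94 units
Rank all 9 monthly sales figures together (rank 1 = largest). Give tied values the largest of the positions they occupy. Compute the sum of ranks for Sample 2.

22

Sorted (descending): 94, 94, 94, 50, 50, 30, 30, 30, 20
The 3 values of 94 occupy positions 1–3 → each gets rank 3.
The 2 values of 50 occupy positions 4–5 → each gets rank 5.
The 3 values of 30 occupy positions 6–8 → each gets rank 8.
Sample 2 values → pooled ranks: 94→3, 30→8, 30→8, 94→3
Rank sum = 3 + 8 + 8 + 3 = 22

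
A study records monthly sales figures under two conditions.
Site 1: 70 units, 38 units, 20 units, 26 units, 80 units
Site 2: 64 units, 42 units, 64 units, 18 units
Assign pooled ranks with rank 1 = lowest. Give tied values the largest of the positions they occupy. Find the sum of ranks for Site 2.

Sorted (ascending): 18, 20, 26, 38, 42, 64, 64, 70, 80
The 2 values of 64 occupy positions 6–7 → each gets rank 7.
Site 2 values → pooled ranks: 64→7, 42→5, 64→7, 18→1
Rank sum = 7 + 5 + 7 + 1 = 20

20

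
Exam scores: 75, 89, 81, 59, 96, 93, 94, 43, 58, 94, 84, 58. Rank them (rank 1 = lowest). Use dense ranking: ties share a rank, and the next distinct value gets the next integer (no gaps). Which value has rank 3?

Sorted (ascending): 43, 58, 58, 59, 75, 81, 84, 89, 93, 94, 94, 96
The 2 values of 58 share dense rank 2.
The 2 values of 94 share dense rank 9.
Remaining distinct values take the next consecutive integers.
Rank 3 → value 59.

59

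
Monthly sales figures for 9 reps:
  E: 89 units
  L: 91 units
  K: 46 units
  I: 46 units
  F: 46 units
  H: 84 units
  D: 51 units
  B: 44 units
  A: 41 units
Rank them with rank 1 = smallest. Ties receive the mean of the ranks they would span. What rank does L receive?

9

Sorted (ascending): 41, 44, 46, 46, 46, 51, 84, 89, 91
The 3 values of 46 occupy positions 3–5 → average rank 4.
L has value 91 units → rank 9.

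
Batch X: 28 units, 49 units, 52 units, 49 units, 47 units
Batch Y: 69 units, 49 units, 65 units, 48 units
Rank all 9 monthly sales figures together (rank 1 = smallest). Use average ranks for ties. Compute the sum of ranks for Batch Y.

25

Sorted (ascending): 28, 47, 48, 49, 49, 49, 52, 65, 69
The 3 values of 49 occupy positions 4–6 → average rank 5.
Batch Y values → pooled ranks: 69→9, 49→5, 65→8, 48→3
Rank sum = 9 + 5 + 8 + 3 = 25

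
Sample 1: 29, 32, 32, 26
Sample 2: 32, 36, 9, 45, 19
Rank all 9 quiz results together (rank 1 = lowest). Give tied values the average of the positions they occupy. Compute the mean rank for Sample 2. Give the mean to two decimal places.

Sorted (ascending): 9, 19, 26, 29, 32, 32, 32, 36, 45
The 3 values of 32 occupy positions 5–7 → average rank 6.
Sample 2 values → pooled ranks: 32→6, 36→8, 9→1, 45→9, 19→2
Mean rank = (6 + 8 + 1 + 9 + 2) / 5 = 5.20

5.20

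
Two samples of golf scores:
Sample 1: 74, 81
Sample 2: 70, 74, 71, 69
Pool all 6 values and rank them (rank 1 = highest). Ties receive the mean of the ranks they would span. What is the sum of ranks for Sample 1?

3.5

Sorted (descending): 81, 74, 74, 71, 70, 69
The 2 values of 74 occupy positions 2–3 → average rank (2+3)/2 = 2.5.
Sample 1 values → pooled ranks: 74→2.5, 81→1
Rank sum = 2.5 + 1 = 3.5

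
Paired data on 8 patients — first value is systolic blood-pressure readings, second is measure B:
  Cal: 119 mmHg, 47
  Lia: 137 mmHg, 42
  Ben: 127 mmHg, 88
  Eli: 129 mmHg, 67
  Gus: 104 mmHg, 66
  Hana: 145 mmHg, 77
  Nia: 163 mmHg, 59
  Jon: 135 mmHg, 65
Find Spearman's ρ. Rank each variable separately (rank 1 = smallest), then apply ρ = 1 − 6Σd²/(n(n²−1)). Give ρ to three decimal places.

-0.143

Ranks of variable 1: 2, 6, 3, 4, 1, 7, 8, 5
Ranks of variable 2: 2, 1, 8, 6, 5, 7, 3, 4
d = r₁ − r₂: 0, 5, -5, -2, -4, 0, 5, 1
d²: 0, 25, 25, 4, 16, 0, 25, 1; Σd² = 96
ρ = 1 − 6·96/(8·63) = 1 − 576/504 = -0.143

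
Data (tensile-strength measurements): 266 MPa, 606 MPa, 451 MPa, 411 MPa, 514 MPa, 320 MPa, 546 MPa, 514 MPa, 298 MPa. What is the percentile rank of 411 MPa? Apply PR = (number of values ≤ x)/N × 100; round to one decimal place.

44.4

N = 9.
Strictly below 411: 3. Equal to 411: 1.
PR = 4/9 × 100 = 44.4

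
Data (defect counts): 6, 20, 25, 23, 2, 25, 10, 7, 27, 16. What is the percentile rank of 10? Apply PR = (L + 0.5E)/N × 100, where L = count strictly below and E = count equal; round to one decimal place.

N = 10.
Strictly below 10: 3. Equal to 10: 1.
PR = (3 + 0.5·1)/10 × 100 = 35.0

35.0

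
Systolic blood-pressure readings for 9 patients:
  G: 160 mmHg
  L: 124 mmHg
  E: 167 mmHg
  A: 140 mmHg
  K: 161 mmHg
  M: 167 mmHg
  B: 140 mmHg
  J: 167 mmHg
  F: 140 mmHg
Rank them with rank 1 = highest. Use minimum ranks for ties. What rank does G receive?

5

Sorted (descending): 167, 167, 167, 161, 160, 140, 140, 140, 124
The 3 values of 167 occupy positions 1–3 → each gets rank 1.
The 3 values of 140 occupy positions 6–8 → each gets rank 6.
G has value 160 mmHg → rank 5.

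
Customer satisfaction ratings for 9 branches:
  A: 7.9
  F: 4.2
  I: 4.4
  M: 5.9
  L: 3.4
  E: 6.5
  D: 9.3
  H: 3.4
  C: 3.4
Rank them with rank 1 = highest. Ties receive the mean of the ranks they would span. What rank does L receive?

Sorted (descending): 9.3, 7.9, 6.5, 5.9, 4.4, 4.2, 3.4, 3.4, 3.4
The 3 values of 3.4 occupy positions 7–9 → average rank 8.
L has value 3.4 → rank 8.

8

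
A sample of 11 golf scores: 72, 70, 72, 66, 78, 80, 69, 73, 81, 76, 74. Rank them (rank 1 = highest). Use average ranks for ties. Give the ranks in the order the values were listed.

7.5, 9, 7.5, 11, 3, 2, 10, 6, 1, 4, 5

Sorted (descending): 81, 80, 78, 76, 74, 73, 72, 72, 70, 69, 66
The 2 values of 72 occupy positions 7–8 → average rank (7+8)/2 = 7.5.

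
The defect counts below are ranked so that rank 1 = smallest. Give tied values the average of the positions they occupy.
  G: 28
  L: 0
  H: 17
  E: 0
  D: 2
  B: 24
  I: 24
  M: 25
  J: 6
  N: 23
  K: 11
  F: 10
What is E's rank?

Sorted (ascending): 0, 0, 2, 6, 10, 11, 17, 23, 24, 24, 25, 28
The 2 values of 0 occupy positions 1–2 → average rank (1+2)/2 = 1.5.
The 2 values of 24 occupy positions 9–10 → average rank (9+10)/2 = 9.5.
E has value 0 → rank 1.5.

1.5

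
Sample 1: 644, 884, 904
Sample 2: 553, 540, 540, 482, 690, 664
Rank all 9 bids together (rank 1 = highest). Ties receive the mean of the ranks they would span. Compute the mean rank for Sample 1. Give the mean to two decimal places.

2.67

Sorted (descending): 904, 884, 690, 664, 644, 553, 540, 540, 482
The 2 values of 540 occupy positions 7–8 → average rank (7+8)/2 = 7.5.
Sample 1 values → pooled ranks: 644→5, 884→2, 904→1
Mean rank = (5 + 2 + 1) / 3 = 2.67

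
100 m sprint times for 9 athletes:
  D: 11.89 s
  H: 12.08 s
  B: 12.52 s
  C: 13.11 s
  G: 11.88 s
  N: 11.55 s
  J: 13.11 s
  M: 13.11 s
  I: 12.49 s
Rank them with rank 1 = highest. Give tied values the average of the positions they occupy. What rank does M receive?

Sorted (descending): 13.11, 13.11, 13.11, 12.52, 12.49, 12.08, 11.89, 11.88, 11.55
The 3 values of 13.11 occupy positions 1–3 → average rank 2.
M has value 13.11 s → rank 2.

2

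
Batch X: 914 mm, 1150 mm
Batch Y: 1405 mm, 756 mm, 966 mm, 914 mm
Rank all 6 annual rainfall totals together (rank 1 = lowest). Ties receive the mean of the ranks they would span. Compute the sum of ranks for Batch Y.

Sorted (ascending): 756, 914, 914, 966, 1150, 1405
The 2 values of 914 occupy positions 2–3 → average rank (2+3)/2 = 2.5.
Batch Y values → pooled ranks: 1405→6, 756→1, 966→4, 914→2.5
Rank sum = 6 + 1 + 4 + 2.5 = 13.5

13.5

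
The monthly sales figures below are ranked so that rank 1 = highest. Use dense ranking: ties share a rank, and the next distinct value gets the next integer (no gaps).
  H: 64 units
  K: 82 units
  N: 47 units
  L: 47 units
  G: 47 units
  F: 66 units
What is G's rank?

Sorted (descending): 82, 66, 64, 47, 47, 47
The 3 values of 47 share dense rank 4.
Remaining distinct values take the next consecutive integers.
G has value 47 units → rank 4.

4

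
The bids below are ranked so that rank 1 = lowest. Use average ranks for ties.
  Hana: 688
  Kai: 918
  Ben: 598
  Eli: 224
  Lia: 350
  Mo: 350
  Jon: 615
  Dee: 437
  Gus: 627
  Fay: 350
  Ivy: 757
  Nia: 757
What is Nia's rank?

Sorted (ascending): 224, 350, 350, 350, 437, 598, 615, 627, 688, 757, 757, 918
The 3 values of 350 occupy positions 2–4 → average rank 3.
The 2 values of 757 occupy positions 10–11 → average rank (10+11)/2 = 10.5.
Nia has value 757 → rank 10.5.

10.5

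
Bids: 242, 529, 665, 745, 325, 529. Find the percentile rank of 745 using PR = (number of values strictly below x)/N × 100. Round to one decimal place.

83.3

N = 6.
Strictly below 745: 5. Equal to 745: 1.
PR = 5/6 × 100 = 83.3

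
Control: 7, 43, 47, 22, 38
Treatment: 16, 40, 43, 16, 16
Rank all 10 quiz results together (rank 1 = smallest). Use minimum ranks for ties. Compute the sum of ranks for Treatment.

Sorted (ascending): 7, 16, 16, 16, 22, 38, 40, 43, 43, 47
The 3 values of 16 occupy positions 2–4 → each gets rank 2.
The 2 values of 43 occupy positions 8–9 → each gets rank 8.
Treatment values → pooled ranks: 16→2, 40→7, 43→8, 16→2, 16→2
Rank sum = 2 + 7 + 8 + 2 + 2 = 21

21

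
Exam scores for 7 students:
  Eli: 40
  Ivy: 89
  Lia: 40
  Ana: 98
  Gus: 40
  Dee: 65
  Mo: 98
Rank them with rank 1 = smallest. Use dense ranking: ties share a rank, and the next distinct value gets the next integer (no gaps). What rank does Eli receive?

1

Sorted (ascending): 40, 40, 40, 65, 89, 98, 98
The 3 values of 40 share dense rank 1.
The 2 values of 98 share dense rank 4.
Remaining distinct values take the next consecutive integers.
Eli has value 40 → rank 1.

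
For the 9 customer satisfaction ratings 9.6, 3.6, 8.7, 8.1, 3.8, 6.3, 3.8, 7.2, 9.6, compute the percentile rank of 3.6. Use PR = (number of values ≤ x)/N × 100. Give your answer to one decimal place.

N = 9.
Strictly below 3.6: 0. Equal to 3.6: 1.
PR = 1/9 × 100 = 11.1

11.1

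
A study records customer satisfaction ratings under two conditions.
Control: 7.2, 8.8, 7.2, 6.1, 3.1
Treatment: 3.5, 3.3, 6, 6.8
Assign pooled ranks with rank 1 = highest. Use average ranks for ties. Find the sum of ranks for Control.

20

Sorted (descending): 8.8, 7.2, 7.2, 6.8, 6.1, 6, 3.5, 3.3, 3.1
The 2 values of 7.2 occupy positions 2–3 → average rank (2+3)/2 = 2.5.
Control values → pooled ranks: 7.2→2.5, 8.8→1, 7.2→2.5, 6.1→5, 3.1→9
Rank sum = 2.5 + 1 + 2.5 + 5 + 9 = 20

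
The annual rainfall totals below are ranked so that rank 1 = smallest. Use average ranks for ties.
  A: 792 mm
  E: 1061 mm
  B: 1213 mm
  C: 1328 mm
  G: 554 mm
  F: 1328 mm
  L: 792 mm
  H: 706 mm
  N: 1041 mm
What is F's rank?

Sorted (ascending): 554, 706, 792, 792, 1041, 1061, 1213, 1328, 1328
The 2 values of 792 occupy positions 3–4 → average rank (3+4)/2 = 3.5.
The 2 values of 1328 occupy positions 8–9 → average rank (8+9)/2 = 8.5.
F has value 1328 mm → rank 8.5.

8.5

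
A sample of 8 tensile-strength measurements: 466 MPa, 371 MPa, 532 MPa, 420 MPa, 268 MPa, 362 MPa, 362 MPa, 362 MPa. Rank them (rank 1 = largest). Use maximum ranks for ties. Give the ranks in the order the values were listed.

Sorted (descending): 532, 466, 420, 371, 362, 362, 362, 268
The 3 values of 362 occupy positions 5–7 → each gets rank 7.

2, 4, 1, 3, 8, 7, 7, 7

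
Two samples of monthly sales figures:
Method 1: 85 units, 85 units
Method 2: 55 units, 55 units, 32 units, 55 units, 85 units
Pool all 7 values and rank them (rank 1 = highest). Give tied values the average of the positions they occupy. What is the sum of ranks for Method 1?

4

Sorted (descending): 85, 85, 85, 55, 55, 55, 32
The 3 values of 85 occupy positions 1–3 → average rank 2.
The 3 values of 55 occupy positions 4–6 → average rank 5.
Method 1 values → pooled ranks: 85→2, 85→2
Rank sum = 2 + 2 = 4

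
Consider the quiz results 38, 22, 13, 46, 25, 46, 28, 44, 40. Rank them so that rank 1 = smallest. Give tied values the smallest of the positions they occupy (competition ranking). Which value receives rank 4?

Sorted (ascending): 13, 22, 25, 28, 38, 40, 44, 46, 46
The 2 values of 46 occupy positions 8–9 → each gets rank 8.
Rank 4 → value 28.

28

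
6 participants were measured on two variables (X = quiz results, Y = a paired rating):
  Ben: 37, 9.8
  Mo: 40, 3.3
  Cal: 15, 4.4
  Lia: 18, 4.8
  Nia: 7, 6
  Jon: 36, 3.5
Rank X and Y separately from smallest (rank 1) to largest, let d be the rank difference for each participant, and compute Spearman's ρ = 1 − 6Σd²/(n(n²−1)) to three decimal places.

Ranks of variable 1: 5, 6, 2, 3, 1, 4
Ranks of variable 2: 6, 1, 3, 4, 5, 2
d = r₁ − r₂: -1, 5, -1, -1, -4, 2
d²: 1, 25, 1, 1, 16, 4; Σd² = 48
ρ = 1 − 6·48/(6·35) = 1 − 288/210 = -0.371

-0.371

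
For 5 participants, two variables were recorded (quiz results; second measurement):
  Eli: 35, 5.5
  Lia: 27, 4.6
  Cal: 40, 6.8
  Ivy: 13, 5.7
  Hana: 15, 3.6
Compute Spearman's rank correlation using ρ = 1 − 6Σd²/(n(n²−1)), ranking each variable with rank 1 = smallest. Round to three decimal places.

0.400

Ranks of variable 1: 4, 3, 5, 1, 2
Ranks of variable 2: 3, 2, 5, 4, 1
d = r₁ − r₂: 1, 1, 0, -3, 1
d²: 1, 1, 0, 9, 1; Σd² = 12
ρ = 1 − 6·12/(5·24) = 1 − 72/120 = 0.400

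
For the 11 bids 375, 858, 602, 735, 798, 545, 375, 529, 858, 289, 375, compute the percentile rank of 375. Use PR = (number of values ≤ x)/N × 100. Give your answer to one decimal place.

N = 11.
Strictly below 375: 1. Equal to 375: 3.
PR = 4/11 × 100 = 36.4

36.4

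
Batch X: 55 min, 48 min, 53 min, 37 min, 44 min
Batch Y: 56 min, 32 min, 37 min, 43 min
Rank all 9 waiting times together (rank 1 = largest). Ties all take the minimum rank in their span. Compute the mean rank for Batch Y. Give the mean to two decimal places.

Sorted (descending): 56, 55, 53, 48, 44, 43, 37, 37, 32
The 2 values of 37 occupy positions 7–8 → each gets rank 7.
Batch Y values → pooled ranks: 56→1, 32→9, 37→7, 43→6
Mean rank = (1 + 9 + 7 + 6) / 4 = 5.75

5.75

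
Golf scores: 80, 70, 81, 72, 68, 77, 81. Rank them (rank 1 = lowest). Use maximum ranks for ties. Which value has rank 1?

Sorted (ascending): 68, 70, 72, 77, 80, 81, 81
The 2 values of 81 occupy positions 6–7 → each gets rank 7.
Rank 1 → value 68.

68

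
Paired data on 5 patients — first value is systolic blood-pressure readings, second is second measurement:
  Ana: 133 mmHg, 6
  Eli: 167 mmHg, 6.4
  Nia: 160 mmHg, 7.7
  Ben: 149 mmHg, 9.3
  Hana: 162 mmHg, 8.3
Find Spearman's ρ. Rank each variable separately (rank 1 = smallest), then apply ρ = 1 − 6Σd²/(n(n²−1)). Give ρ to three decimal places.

Ranks of variable 1: 1, 5, 3, 2, 4
Ranks of variable 2: 1, 2, 3, 5, 4
d = r₁ − r₂: 0, 3, 0, -3, 0
d²: 0, 9, 0, 9, 0; Σd² = 18
ρ = 1 − 6·18/(5·24) = 1 − 108/120 = 0.100

0.100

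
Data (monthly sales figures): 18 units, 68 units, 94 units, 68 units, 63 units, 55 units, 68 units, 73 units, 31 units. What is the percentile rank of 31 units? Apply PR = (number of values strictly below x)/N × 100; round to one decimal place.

11.1

N = 9.
Strictly below 31: 1. Equal to 31: 1.
PR = 1/9 × 100 = 11.1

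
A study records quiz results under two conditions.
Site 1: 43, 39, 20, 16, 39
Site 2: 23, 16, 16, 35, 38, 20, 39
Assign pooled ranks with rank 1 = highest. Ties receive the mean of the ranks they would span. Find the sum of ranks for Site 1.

Sorted (descending): 43, 39, 39, 39, 38, 35, 23, 20, 20, 16, 16, 16
The 3 values of 39 occupy positions 2–4 → average rank 3.
The 2 values of 20 occupy positions 8–9 → average rank (8+9)/2 = 8.5.
The 3 values of 16 occupy positions 10–12 → average rank 11.
Site 1 values → pooled ranks: 43→1, 39→3, 20→8.5, 16→11, 39→3
Rank sum = 1 + 3 + 8.5 + 11 + 3 = 26.5

26.5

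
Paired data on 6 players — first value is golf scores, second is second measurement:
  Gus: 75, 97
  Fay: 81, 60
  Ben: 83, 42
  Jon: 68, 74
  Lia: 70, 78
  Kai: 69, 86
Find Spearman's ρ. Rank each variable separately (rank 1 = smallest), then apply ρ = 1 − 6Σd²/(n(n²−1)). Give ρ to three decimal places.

-0.486

Ranks of variable 1: 4, 5, 6, 1, 3, 2
Ranks of variable 2: 6, 2, 1, 3, 4, 5
d = r₁ − r₂: -2, 3, 5, -2, -1, -3
d²: 4, 9, 25, 4, 1, 9; Σd² = 52
ρ = 1 − 6·52/(6·35) = 1 − 312/210 = -0.486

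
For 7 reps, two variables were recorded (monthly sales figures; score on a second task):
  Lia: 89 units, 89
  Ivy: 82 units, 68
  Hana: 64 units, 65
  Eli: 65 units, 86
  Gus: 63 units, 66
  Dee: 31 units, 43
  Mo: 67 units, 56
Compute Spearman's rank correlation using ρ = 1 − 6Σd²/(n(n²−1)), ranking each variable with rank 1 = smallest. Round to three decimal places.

Ranks of variable 1: 7, 6, 3, 4, 2, 1, 5
Ranks of variable 2: 7, 5, 3, 6, 4, 1, 2
d = r₁ − r₂: 0, 1, 0, -2, -2, 0, 3
d²: 0, 1, 0, 4, 4, 0, 9; Σd² = 18
ρ = 1 − 6·18/(7·48) = 1 − 108/336 = 0.679

0.679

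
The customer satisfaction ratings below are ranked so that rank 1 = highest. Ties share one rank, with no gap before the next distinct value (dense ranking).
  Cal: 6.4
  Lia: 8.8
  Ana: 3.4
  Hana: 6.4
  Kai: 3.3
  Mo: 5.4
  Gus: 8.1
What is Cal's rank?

Sorted (descending): 8.8, 8.1, 6.4, 6.4, 5.4, 3.4, 3.3
The 2 values of 6.4 share dense rank 3.
Remaining distinct values take the next consecutive integers.
Cal has value 6.4 → rank 3.

3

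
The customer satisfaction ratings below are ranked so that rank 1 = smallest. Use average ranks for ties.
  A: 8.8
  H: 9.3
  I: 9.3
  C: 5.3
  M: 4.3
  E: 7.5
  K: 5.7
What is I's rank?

6.5

Sorted (ascending): 4.3, 5.3, 5.7, 7.5, 8.8, 9.3, 9.3
The 2 values of 9.3 occupy positions 6–7 → average rank (6+7)/2 = 6.5.
I has value 9.3 → rank 6.5.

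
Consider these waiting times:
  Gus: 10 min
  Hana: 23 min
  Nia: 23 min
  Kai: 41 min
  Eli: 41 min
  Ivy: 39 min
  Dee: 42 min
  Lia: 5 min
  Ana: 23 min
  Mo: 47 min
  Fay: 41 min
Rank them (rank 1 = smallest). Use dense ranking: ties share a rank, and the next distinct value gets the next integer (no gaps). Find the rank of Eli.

Sorted (ascending): 5, 10, 23, 23, 23, 39, 41, 41, 41, 42, 47
The 3 values of 23 share dense rank 3.
The 3 values of 41 share dense rank 5.
Remaining distinct values take the next consecutive integers.
Eli has value 41 min → rank 5.

5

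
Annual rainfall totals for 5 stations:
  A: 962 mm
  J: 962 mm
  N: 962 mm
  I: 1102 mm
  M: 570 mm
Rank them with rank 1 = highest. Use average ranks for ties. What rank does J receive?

Sorted (descending): 1102, 962, 962, 962, 570
The 3 values of 962 occupy positions 2–4 → average rank 3.
J has value 962 mm → rank 3.

3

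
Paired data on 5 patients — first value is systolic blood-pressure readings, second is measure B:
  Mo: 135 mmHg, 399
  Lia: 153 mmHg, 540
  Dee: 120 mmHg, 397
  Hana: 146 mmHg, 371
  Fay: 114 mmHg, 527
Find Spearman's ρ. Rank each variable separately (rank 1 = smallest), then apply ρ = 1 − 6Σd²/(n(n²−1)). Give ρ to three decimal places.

0.100

Ranks of variable 1: 3, 5, 2, 4, 1
Ranks of variable 2: 3, 5, 2, 1, 4
d = r₁ − r₂: 0, 0, 0, 3, -3
d²: 0, 0, 0, 9, 9; Σd² = 18
ρ = 1 − 6·18/(5·24) = 1 − 108/120 = 0.100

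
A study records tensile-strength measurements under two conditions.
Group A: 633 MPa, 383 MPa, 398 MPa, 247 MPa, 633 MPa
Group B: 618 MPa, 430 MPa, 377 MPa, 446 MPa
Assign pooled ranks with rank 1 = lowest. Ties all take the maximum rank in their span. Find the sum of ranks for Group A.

Sorted (ascending): 247, 377, 383, 398, 430, 446, 618, 633, 633
The 2 values of 633 occupy positions 8–9 → each gets rank 9.
Group A values → pooled ranks: 633→9, 383→3, 398→4, 247→1, 633→9
Rank sum = 9 + 3 + 4 + 1 + 9 = 26

26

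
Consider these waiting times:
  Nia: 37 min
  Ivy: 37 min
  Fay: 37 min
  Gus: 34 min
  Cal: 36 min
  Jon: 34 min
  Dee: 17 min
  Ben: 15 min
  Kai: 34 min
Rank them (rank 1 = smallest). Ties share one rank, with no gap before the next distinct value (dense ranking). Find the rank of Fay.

Sorted (ascending): 15, 17, 34, 34, 34, 36, 37, 37, 37
The 3 values of 34 share dense rank 3.
The 3 values of 37 share dense rank 5.
Remaining distinct values take the next consecutive integers.
Fay has value 37 min → rank 5.

5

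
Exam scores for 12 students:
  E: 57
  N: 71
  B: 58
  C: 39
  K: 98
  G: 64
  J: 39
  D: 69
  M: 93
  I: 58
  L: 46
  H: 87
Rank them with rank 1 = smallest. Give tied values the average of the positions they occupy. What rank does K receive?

12

Sorted (ascending): 39, 39, 46, 57, 58, 58, 64, 69, 71, 87, 93, 98
The 2 values of 39 occupy positions 1–2 → average rank (1+2)/2 = 1.5.
The 2 values of 58 occupy positions 5–6 → average rank (5+6)/2 = 5.5.
K has value 98 → rank 12.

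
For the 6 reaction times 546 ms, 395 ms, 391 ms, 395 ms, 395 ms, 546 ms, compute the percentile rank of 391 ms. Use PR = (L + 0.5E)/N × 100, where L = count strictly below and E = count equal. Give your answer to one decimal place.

8.3

N = 6.
Strictly below 391: 0. Equal to 391: 1.
PR = (0 + 0.5·1)/6 × 100 = 8.3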